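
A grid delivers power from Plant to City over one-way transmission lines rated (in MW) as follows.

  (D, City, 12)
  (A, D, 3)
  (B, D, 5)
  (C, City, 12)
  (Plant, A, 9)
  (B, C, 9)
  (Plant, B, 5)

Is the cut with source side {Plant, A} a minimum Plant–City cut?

Yes — it is a minimum cut (capacity 8).

Given cut capacity: 5 + 3 = 8.
Augment Plant→A→D→City: bottleneck 3, flow now 3.
Augment Plant→B→C→City: bottleneck 5, flow now 8.
No augmenting path remains; maximum flow = 8.
Cut capacity 8 equals the max flow, so it is a minimum cut.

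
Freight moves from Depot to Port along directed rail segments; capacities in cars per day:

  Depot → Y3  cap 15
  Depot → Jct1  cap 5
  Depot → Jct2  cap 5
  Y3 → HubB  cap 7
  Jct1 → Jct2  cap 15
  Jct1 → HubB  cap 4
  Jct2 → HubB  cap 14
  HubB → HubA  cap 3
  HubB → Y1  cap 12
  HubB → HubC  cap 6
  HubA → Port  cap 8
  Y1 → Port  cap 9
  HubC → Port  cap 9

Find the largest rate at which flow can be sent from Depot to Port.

17

Augment Depot→Y3→HubB→HubA→Port: bottleneck 3, flow now 3.
Augment Depot→Y3→HubB→Y1→Port: bottleneck 4, flow now 7.
Augment Depot→Jct1→HubB→Y1→Port: bottleneck 4, flow now 11.
Augment Depot→Jct2→HubB→Y1→Port: bottleneck 1, flow now 12.
Augment Depot→Jct2→HubB→HubC→Port: bottleneck 4, flow now 16.
Augment Depot→Jct1→Jct2→HubB→HubC→Port: bottleneck 1, flow now 17.
No augmenting path remains; maximum flow = 17.
In the residual graph, reachable from Depot: {Depot, Y3}.
Min-cut edges: Depot→Jct1 (5), Depot→Jct2 (5), Y3→HubB (7); capacity 5 + 5 + 7 = 17.
This cut is saturated, so no flow can exceed 17.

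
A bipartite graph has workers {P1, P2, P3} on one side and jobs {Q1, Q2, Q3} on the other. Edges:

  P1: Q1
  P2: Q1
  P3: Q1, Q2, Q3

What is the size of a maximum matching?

Unit-capacity flow: source→left, listed edges, right→sink; max matching = max flow.
Augmenting path P1→Q1 (+1); matched 1.
Augmenting path P3→Q2 (+1); matched 2.
No augmenting path remains; maximum matching = 2.
König certificate: {P3, Q1} is a vertex cover of size 2 (every listed pair touches it), so no matching can be larger.

2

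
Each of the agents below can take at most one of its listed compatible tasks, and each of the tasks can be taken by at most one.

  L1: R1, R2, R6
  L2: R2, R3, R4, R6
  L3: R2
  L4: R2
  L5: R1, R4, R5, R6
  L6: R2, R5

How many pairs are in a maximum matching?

Unit-capacity flow: source→left, listed edges, right→sink; max matching = max flow.
Augmenting path L1→R1 (+1); matched 1.
Augmenting path L2→R2 (+1); matched 2.
Augmenting path L5→R4 (+1); matched 3.
Augmenting path L6→R5 (+1); matched 4.
Augmenting path L3→R2→L2→R3 (+1); matched 5.
No augmenting path remains; maximum matching = 5.
König certificate: {L1, L2, L5, L6, R2} is a vertex cover of size 5 (every listed pair touches it), so no matching can be larger.

5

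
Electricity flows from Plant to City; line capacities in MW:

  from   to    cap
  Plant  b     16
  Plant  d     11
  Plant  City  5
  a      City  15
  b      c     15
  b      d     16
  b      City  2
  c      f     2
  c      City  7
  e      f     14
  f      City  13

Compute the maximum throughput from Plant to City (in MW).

16

Augment Plant→City: bottleneck 5, flow now 5.
Augment Plant→b→City: bottleneck 2, flow now 7.
Augment Plant→b→c→City: bottleneck 7, flow now 14.
Augment Plant→b→c→f→City: bottleneck 2, flow now 16.
No augmenting path remains; maximum flow = 16.
In the residual graph, reachable from Plant: {Plant, b, c, d}.
Min-cut edges: Plant→City (5), b→City (2), c→f (2), c→City (7); capacity 5 + 2 + 2 + 7 = 16.
This cut is saturated, so no flow can exceed 16.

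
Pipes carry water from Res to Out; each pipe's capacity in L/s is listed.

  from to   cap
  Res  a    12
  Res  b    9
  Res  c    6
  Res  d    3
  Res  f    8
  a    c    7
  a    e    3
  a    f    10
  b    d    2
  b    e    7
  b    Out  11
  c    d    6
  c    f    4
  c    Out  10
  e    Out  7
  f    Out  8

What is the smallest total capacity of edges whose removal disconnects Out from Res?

30

Augment Res→b→Out: bottleneck 9, flow now 9.
Augment Res→c→Out: bottleneck 6, flow now 15.
Augment Res→f→Out: bottleneck 8, flow now 23.
Augment Res→a→c→Out: bottleneck 4, flow now 27.
Augment Res→a→e→Out: bottleneck 3, flow now 30.
No augmenting path remains; maximum flow = 30.
By max-flow min-cut, the minimum cut capacity equals the max flow.
In the residual graph, reachable from Res: {Res, a, c, d, f}.
Min-cut edges: Res→b (9), a→e (3), c→Out (10), f→Out (8); capacity 9 + 3 + 10 + 8 = 30.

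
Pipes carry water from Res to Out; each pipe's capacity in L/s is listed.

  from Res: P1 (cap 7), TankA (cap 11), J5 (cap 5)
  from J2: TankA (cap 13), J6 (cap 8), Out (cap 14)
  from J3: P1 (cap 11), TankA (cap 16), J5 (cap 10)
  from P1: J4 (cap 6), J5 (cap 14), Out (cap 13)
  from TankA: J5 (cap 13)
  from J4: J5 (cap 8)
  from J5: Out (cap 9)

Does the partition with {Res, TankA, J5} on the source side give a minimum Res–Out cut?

Yes — it is a minimum cut (capacity 16).

Given cut capacity: 7 + 9 = 16.
Augment Res→P1→Out: bottleneck 7, flow now 7.
Augment Res→J5→Out: bottleneck 5, flow now 12.
Augment Res→TankA→J5→Out: bottleneck 4, flow now 16.
No augmenting path remains; maximum flow = 16.
Cut capacity 16 equals the max flow, so it is a minimum cut.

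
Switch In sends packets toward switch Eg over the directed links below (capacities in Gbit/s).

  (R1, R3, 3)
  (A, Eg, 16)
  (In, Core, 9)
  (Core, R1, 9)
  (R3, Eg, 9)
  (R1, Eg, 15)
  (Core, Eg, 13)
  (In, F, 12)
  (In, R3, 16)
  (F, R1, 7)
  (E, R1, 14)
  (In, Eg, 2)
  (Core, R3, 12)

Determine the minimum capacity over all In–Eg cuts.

27

Augment In→Eg: bottleneck 2, flow now 2.
Augment In→Core→Eg: bottleneck 9, flow now 11.
Augment In→R3→Eg: bottleneck 9, flow now 20.
Augment In→F→R1→Eg: bottleneck 7, flow now 27.
No augmenting path remains; maximum flow = 27.
By max-flow min-cut, the minimum cut capacity equals the max flow.
In the residual graph, reachable from In: {In, F, R3}.
Min-cut edges: In→Core (9), In→Eg (2), F→R1 (7), R3→Eg (9); capacity 9 + 2 + 7 + 9 = 27.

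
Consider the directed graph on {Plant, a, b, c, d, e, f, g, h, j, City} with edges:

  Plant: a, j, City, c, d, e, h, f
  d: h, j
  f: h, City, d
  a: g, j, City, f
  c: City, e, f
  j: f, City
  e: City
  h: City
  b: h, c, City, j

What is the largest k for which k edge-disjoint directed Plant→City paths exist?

7

Assign every edge capacity 1; by Menger, the answer equals the max flow.
Path Plant→City (+1); total 1.
Path Plant→a→City (+1); total 2.
Path Plant→c→City (+1); total 3.
Path Plant→e→City (+1); total 4.
Path Plant→f→City (+1); total 5.
Path Plant→h→City (+1); total 6.
Path Plant→j→City (+1); total 7.
No residual Plant→City path; max flow = 7.
Certifying cut of size 7: {Plant→City, Plant→a, Plant→c, Plant→e, f→City, h→City, j→City}.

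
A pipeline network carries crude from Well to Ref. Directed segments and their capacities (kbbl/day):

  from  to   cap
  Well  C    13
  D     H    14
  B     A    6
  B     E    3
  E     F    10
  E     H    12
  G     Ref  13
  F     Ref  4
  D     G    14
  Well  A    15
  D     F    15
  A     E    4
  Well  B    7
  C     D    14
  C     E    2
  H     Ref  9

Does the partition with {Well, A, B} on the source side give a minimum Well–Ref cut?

Yes — it is a minimum cut (capacity 20).

Given cut capacity: 13 + 4 + 3 = 20.
Augment Well→A→E→F→Ref: bottleneck 4, flow now 4.
Augment Well→B→E→H→Ref: bottleneck 3, flow now 7.
Augment Well→C→D→G→Ref: bottleneck 13, flow now 20.
No augmenting path remains; maximum flow = 20.
Cut capacity 20 equals the max flow, so it is a minimum cut.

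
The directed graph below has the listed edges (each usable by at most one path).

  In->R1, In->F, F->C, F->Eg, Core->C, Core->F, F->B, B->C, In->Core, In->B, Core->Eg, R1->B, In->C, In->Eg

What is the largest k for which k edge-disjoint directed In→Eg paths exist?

Assign every edge capacity 1; by Menger, the answer equals the max flow.
Path In→Eg (+1); total 1.
Path In→Core→Eg (+1); total 2.
Path In→F→Eg (+1); total 3.
No residual In→Eg path; max flow = 3.
Certifying cut of size 3: {In→Core, In→Eg, In→F}.

3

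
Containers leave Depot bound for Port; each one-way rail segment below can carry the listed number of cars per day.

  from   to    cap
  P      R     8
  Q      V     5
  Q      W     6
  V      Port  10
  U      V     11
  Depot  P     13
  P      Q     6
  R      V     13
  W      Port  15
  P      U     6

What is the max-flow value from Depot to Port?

Augment Depot→P→Q→V→Port: bottleneck 5, flow now 5.
Augment Depot→P→Q→W→Port: bottleneck 1, flow now 6.
Augment Depot→P→R→V→Port: bottleneck 5, flow now 11.
Augment Depot→P→R→V→Q→W→Port: bottleneck 2, flow now 13. (uses reverse residual edge)
No augmenting path remains; maximum flow = 13.
In the residual graph, reachable from Depot: {Depot}.
Min-cut edges: Depot→P (13); capacity 13 = 13.
This cut is saturated, so no flow can exceed 13.

13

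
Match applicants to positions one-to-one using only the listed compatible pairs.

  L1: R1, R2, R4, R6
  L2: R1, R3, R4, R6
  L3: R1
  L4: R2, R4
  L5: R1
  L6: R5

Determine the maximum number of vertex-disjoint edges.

5

Unit-capacity flow: source→left, listed edges, right→sink; max matching = max flow.
Augmenting path L1→R1 (+1); matched 1.
Augmenting path L2→R3 (+1); matched 2.
Augmenting path L4→R2 (+1); matched 3.
Augmenting path L6→R5 (+1); matched 4.
Augmenting path L3→R1→L1→R4 (+1); matched 5.
No augmenting path remains; maximum matching = 5.
König certificate: {L1, L2, L4, L6, R1} is a vertex cover of size 5 (every listed pair touches it), so no matching can be larger.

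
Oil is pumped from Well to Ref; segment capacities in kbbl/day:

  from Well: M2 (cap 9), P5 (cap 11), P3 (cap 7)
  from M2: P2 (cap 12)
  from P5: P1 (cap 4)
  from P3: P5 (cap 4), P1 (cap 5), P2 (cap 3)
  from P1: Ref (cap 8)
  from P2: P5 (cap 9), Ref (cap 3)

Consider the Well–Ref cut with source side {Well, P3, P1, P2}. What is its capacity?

44

Edges leaving {Well, P3, P1, P2}: Well→M2 (9), Well→P5 (11), P3→P5 (4), P1→Ref (8), P2→P5 (9), P2→Ref (3).
Cut capacity = 9 + 11 + 4 + 8 + 9 + 3 = 44.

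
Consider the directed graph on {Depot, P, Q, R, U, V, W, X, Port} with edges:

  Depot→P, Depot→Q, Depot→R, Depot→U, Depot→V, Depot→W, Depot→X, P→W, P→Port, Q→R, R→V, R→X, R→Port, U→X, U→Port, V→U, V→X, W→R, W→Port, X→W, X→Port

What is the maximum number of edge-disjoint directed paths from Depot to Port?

Assign every edge capacity 1; by Menger, the answer equals the max flow.
Path Depot→P→Port (+1); total 1.
Path Depot→R→Port (+1); total 2.
Path Depot→U→Port (+1); total 3.
Path Depot→W→Port (+1); total 4.
Path Depot→X→Port (+1); total 5.
No residual Depot→Port path; max flow = 5.
Certifying cut of size 5: {Depot→P, R→Port, U→Port, W→Port, X→Port}.

5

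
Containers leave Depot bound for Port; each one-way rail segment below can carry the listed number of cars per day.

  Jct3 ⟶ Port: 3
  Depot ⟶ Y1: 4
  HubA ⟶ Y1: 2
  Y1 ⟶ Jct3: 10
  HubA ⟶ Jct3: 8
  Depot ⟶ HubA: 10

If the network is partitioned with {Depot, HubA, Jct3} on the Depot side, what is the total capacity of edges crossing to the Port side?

Edges leaving {Depot, HubA, Jct3}: Depot→Y1 (4), HubA→Y1 (2), Jct3→Port (3).
Cut capacity = 4 + 2 + 3 = 9.

9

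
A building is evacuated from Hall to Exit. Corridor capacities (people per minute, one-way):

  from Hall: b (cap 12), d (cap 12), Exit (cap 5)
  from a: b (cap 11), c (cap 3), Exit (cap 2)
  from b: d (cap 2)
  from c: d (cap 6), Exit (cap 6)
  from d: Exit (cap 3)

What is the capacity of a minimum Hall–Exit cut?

Augment Hall→Exit: bottleneck 5, flow now 5.
Augment Hall→d→Exit: bottleneck 3, flow now 8.
No augmenting path remains; maximum flow = 8.
By max-flow min-cut, the minimum cut capacity equals the max flow.
In the residual graph, reachable from Hall: {Hall, b, d}.
Min-cut edges: Hall→Exit (5), d→Exit (3); capacity 5 + 3 = 8.

8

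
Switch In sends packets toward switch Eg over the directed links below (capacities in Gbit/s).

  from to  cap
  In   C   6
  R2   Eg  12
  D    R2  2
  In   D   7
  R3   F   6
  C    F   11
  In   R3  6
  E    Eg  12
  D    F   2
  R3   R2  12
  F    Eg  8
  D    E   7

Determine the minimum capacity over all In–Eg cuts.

Augment In→C→F→Eg: bottleneck 6, flow now 6.
Augment In→D→E→Eg: bottleneck 7, flow now 13.
Augment In→R3→F→Eg: bottleneck 2, flow now 15.
Augment In→R3→R2→Eg: bottleneck 4, flow now 19.
No augmenting path remains; maximum flow = 19.
By max-flow min-cut, the minimum cut capacity equals the max flow.
In the residual graph, reachable from In: {In}.
Min-cut edges: In→C (6), In→D (7), In→R3 (6); capacity 6 + 7 + 6 = 19.

19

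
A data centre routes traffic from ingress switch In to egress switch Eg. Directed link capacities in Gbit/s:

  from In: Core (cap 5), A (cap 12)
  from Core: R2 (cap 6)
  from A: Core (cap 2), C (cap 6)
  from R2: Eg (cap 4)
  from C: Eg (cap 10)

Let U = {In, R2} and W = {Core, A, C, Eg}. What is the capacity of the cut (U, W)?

Edges leaving {In, R2}: In→Core (5), In→A (12), R2→Eg (4).
Cut capacity = 5 + 12 + 4 = 21.

21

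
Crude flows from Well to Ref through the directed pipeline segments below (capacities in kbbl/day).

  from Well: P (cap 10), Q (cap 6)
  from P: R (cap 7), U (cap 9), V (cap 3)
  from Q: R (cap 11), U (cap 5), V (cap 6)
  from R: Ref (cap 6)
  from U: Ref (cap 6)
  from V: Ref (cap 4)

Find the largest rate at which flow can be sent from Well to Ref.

16

Augment Well→P→R→Ref: bottleneck 6, flow now 6.
Augment Well→P→U→Ref: bottleneck 4, flow now 10.
Augment Well→Q→U→Ref: bottleneck 2, flow now 12.
Augment Well→Q→V→Ref: bottleneck 4, flow now 16.
No augmenting path remains; maximum flow = 16.
In the residual graph, reachable from Well: {Well}.
Min-cut edges: Well→P (10), Well→Q (6); capacity 10 + 6 = 16.
This cut is saturated, so no flow can exceed 16.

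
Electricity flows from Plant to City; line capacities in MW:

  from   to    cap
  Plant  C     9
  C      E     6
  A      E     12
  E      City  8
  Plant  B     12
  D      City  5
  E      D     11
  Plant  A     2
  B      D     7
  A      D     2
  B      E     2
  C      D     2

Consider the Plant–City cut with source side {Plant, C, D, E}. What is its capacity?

Edges leaving {Plant, C, D, E}: Plant→A (2), Plant→B (12), D→City (5), E→City (8).
Cut capacity = 2 + 12 + 5 + 8 = 27.

27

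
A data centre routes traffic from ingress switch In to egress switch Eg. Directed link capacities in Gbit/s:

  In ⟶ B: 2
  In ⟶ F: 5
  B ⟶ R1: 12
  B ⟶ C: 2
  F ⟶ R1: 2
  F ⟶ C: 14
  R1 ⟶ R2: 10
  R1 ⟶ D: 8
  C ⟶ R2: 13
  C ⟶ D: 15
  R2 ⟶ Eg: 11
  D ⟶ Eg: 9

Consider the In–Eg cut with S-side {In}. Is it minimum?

Yes — it is a minimum cut (capacity 7).

Given cut capacity: 2 + 5 = 7.
Augment In→B→R1→R2→Eg: bottleneck 2, flow now 2.
Augment In→F→R1→R2→Eg: bottleneck 2, flow now 4.
Augment In→F→C→R2→Eg: bottleneck 3, flow now 7.
No augmenting path remains; maximum flow = 7.
Cut capacity 7 equals the max flow, so it is a minimum cut.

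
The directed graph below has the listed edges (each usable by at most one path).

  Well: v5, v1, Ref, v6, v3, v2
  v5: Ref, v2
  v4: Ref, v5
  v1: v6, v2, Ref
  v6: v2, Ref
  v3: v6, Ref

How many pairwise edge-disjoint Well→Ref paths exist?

Assign every edge capacity 1; by Menger, the answer equals the max flow.
Path Well→Ref (+1); total 1.
Path Well→v1→Ref (+1); total 2.
Path Well→v3→Ref (+1); total 3.
Path Well→v5→Ref (+1); total 4.
Path Well→v6→Ref (+1); total 5.
No residual Well→Ref path; max flow = 5.
Certifying cut of size 5: {Well→Ref, Well→v1, Well→v3, Well→v5, Well→v6}.

5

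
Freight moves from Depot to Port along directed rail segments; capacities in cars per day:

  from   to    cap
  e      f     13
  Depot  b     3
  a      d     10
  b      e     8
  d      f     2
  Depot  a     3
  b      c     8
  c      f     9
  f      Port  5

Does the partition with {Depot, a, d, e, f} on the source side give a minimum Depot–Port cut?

No — its capacity is 8, but the minimum cut has capacity 5.

Given cut capacity: 3 + 5 = 8.
Augment Depot→a→d→f→Port: bottleneck 2, flow now 2.
Augment Depot→b→c→f→Port: bottleneck 3, flow now 5.
No augmenting path remains; maximum flow = 5.
In the residual graph, reachable from Depot: {Depot, a, d}.
Min-cut edges: Depot→b (3), d→f (2); capacity 3 + 2 = 5.
Cut capacity 8 exceeds the max flow 5, so it is not minimum.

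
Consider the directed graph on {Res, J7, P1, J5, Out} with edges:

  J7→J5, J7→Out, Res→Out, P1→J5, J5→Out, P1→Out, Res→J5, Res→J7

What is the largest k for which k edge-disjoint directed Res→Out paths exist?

Assign every edge capacity 1; by Menger, the answer equals the max flow.
Path Res→Out (+1); total 1.
Path Res→J7→Out (+1); total 2.
Path Res→J5→Out (+1); total 3.
No residual Res→Out path; max flow = 3.
Certifying cut of size 3: {Res→J5, Res→J7, Res→Out}.

3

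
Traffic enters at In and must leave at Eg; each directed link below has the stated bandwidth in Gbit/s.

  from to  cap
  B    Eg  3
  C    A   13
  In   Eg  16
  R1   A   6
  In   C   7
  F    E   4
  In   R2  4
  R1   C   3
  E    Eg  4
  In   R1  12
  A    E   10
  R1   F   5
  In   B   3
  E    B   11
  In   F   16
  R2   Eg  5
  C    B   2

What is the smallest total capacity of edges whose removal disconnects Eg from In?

Augment In→Eg: bottleneck 16, flow now 16.
Augment In→R2→Eg: bottleneck 4, flow now 20.
Augment In→B→Eg: bottleneck 3, flow now 23.
Augment In→F→E→Eg: bottleneck 4, flow now 27.
No augmenting path remains; maximum flow = 27.
By max-flow min-cut, the minimum cut capacity equals the max flow.
In the residual graph, reachable from In: {In, R1, C, F, A, E, B}.
Min-cut edges: In→R2 (4), In→Eg (16), E→Eg (4), B→Eg (3); capacity 4 + 16 + 4 + 3 = 27.

27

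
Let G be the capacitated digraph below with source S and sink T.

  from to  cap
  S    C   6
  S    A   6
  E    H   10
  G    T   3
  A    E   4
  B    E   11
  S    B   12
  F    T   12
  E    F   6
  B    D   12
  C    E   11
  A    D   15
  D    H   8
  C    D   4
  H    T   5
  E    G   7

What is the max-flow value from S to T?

14

Augment S→A→D→H→T: bottleneck 5, flow now 5.
Augment S→A→E→F→T: bottleneck 1, flow now 6.
Augment S→B→E→F→T: bottleneck 5, flow now 11.
Augment S→B→E→G→T: bottleneck 3, flow now 14.
No augmenting path remains; maximum flow = 14.
In the residual graph, reachable from S: {S, A, B, C, D, E, G, H}.
Min-cut edges: E→F (6), G→T (3), H→T (5); capacity 6 + 3 + 5 = 14.
This cut is saturated, so no flow can exceed 14.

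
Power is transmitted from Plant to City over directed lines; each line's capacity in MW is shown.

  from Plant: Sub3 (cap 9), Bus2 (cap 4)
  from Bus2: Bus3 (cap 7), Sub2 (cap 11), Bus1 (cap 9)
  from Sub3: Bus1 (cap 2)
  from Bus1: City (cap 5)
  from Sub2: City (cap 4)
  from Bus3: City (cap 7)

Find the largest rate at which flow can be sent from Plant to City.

6

Augment Plant→Bus2→Bus1→City: bottleneck 4, flow now 4.
Augment Plant→Sub3→Bus1→City: bottleneck 1, flow now 5.
Augment Plant→Sub3→Bus1→Bus2→Sub2→City: bottleneck 1, flow now 6. (uses reverse residual edge)
No augmenting path remains; maximum flow = 6.
In the residual graph, reachable from Plant: {Plant, Sub3}.
Min-cut edges: Plant→Bus2 (4), Sub3→Bus1 (2); capacity 4 + 2 = 6.
This cut is saturated, so no flow can exceed 6.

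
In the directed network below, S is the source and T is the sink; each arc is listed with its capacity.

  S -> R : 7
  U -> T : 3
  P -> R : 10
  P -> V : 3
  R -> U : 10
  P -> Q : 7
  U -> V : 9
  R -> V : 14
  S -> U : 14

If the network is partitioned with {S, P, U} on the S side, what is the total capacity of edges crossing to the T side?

Edges leaving {S, P, U}: S→R (7), P→Q (7), P→R (10), P→V (3), U→V (9), U→T (3).
Cut capacity = 7 + 7 + 10 + 3 + 9 + 3 = 39.

39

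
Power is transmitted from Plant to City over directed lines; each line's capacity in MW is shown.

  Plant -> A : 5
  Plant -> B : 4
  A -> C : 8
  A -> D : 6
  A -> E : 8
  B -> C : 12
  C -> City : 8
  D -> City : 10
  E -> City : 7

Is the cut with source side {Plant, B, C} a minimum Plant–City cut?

Given cut capacity: 5 + 8 = 13.
Augment Plant→A→C→City: bottleneck 5, flow now 5.
Augment Plant→B→C→City: bottleneck 3, flow now 8.
Augment Plant→B→C→A→D→City: bottleneck 1, flow now 9. (uses reverse residual edge)
No augmenting path remains; maximum flow = 9.
In the residual graph, reachable from Plant: {Plant}.
Min-cut edges: Plant→A (5), Plant→B (4); capacity 5 + 4 = 9.
Cut capacity 13 exceeds the max flow 9, so it is not minimum.

No — its capacity is 13, but the minimum cut has capacity 9.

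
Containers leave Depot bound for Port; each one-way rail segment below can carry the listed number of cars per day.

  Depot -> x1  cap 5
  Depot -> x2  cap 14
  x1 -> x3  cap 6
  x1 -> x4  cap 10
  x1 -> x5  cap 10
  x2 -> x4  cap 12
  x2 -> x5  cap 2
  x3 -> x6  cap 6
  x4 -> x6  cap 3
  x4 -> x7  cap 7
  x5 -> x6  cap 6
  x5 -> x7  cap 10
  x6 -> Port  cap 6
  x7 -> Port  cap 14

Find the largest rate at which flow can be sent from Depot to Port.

17

Augment Depot→x1→x3→x6→Port: bottleneck 5, flow now 5.
Augment Depot→x2→x4→x6→Port: bottleneck 1, flow now 6.
Augment Depot→x2→x4→x7→Port: bottleneck 7, flow now 13.
Augment Depot→x2→x5→x7→Port: bottleneck 2, flow now 15.
Augment Depot→x2→x4→x6→x3→x1→x5→x7→Port: bottleneck 2, flow now 17. (uses reverse residual edge)
No augmenting path remains; maximum flow = 17.
In the residual graph, reachable from Depot: {Depot, x2, x4}.
Min-cut edges: Depot→x1 (5), x2→x5 (2), x4→x6 (3), x4→x7 (7); capacity 5 + 2 + 3 + 7 = 17.
This cut is saturated, so no flow can exceed 17.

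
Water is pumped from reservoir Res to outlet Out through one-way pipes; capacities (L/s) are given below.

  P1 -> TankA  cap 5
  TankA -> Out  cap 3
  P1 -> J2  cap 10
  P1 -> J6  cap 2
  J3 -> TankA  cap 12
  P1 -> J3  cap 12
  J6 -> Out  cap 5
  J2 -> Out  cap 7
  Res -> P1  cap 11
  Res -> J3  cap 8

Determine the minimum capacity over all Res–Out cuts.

Augment Res→J3→TankA→Out: bottleneck 3, flow now 3.
Augment Res→P1→J2→Out: bottleneck 7, flow now 10.
Augment Res→P1→J6→Out: bottleneck 2, flow now 12.
No augmenting path remains; maximum flow = 12.
By max-flow min-cut, the minimum cut capacity equals the max flow.
In the residual graph, reachable from Res: {Res, J3, P1, TankA, J2}.
Min-cut edges: P1→J6 (2), TankA→Out (3), J2→Out (7); capacity 2 + 3 + 7 = 12.

12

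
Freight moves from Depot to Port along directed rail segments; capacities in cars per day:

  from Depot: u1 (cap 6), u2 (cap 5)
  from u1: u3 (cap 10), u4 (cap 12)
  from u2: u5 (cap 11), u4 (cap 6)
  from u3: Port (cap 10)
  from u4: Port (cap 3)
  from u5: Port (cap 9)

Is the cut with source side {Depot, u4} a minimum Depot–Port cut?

Given cut capacity: 6 + 5 + 3 = 14.
Augment Depot→u1→u3→Port: bottleneck 6, flow now 6.
Augment Depot→u2→u4→Port: bottleneck 3, flow now 9.
Augment Depot→u2→u5→Port: bottleneck 2, flow now 11.
No augmenting path remains; maximum flow = 11.
In the residual graph, reachable from Depot: {Depot}.
Min-cut edges: Depot→u1 (6), Depot→u2 (5); capacity 6 + 5 = 11.
Cut capacity 14 exceeds the max flow 11, so it is not minimum.

No — its capacity is 14, but the minimum cut has capacity 11.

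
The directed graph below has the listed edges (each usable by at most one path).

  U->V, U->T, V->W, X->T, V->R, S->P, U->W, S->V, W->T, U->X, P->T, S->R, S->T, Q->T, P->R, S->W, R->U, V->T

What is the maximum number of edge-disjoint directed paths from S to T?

Assign every edge capacity 1; by Menger, the answer equals the max flow.
Path S→T (+1); total 1.
Path S→P→T (+1); total 2.
Path S→V→T (+1); total 3.
Path S→W→T (+1); total 4.
Path S→R→U→T (+1); total 5.
No residual S→T path; max flow = 5.
Certifying cut of size 5: {S→P, S→R, S→T, S→V, S→W}.

5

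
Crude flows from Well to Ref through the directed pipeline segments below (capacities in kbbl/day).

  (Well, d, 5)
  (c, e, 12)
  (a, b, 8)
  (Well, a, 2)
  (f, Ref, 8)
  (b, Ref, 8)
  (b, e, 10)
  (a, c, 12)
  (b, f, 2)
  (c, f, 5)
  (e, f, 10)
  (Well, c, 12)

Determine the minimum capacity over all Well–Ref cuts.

Augment Well→a→b→Ref: bottleneck 2, flow now 2.
Augment Well→c→f→Ref: bottleneck 5, flow now 7.
Augment Well→c→e→f→Ref: bottleneck 3, flow now 10.
No augmenting path remains; maximum flow = 10.
By max-flow min-cut, the minimum cut capacity equals the max flow.
In the residual graph, reachable from Well: {Well, c, d, e, f}.
Min-cut edges: Well→a (2), f→Ref (8); capacity 2 + 8 = 10.

10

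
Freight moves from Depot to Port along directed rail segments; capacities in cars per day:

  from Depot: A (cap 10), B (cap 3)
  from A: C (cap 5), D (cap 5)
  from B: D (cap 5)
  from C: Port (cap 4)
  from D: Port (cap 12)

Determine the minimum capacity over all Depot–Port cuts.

12

Augment Depot→A→C→Port: bottleneck 4, flow now 4.
Augment Depot→A→D→Port: bottleneck 5, flow now 9.
Augment Depot→B→D→Port: bottleneck 3, flow now 12.
No augmenting path remains; maximum flow = 12.
By max-flow min-cut, the minimum cut capacity equals the max flow.
In the residual graph, reachable from Depot: {Depot, A, C}.
Min-cut edges: Depot→B (3), A→D (5), C→Port (4); capacity 3 + 5 + 4 = 12.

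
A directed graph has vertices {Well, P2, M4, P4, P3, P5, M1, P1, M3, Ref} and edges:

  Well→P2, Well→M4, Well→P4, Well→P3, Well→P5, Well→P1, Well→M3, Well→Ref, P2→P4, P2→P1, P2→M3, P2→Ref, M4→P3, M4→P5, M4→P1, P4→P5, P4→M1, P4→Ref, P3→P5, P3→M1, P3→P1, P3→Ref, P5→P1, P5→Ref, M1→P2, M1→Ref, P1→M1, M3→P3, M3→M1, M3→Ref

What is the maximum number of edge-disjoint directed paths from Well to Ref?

Assign every edge capacity 1; by Menger, the answer equals the max flow.
Path Well→Ref (+1); total 1.
Path Well→P2→Ref (+1); total 2.
Path Well→P4→Ref (+1); total 3.
Path Well→P3→Ref (+1); total 4.
Path Well→P5→Ref (+1); total 5.
Path Well→M3→Ref (+1); total 6.
Path Well→P1→M1→Ref (+1); total 7.
No residual Well→Ref path; max flow = 7.
Certifying cut of size 7: {M1→Ref, M3→Ref, P2→Ref, P3→Ref, P4→Ref, P5→Ref, Well→Ref}.

7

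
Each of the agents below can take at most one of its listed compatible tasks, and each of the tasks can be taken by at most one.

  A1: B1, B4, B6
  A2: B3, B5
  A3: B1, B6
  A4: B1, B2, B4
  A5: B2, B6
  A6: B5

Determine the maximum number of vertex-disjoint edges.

6

Unit-capacity flow: source→left, listed edges, right→sink; max matching = max flow.
Augmenting path A1→B1 (+1); matched 1.
Augmenting path A2→B3 (+1); matched 2.
Augmenting path A3→B6 (+1); matched 3.
Augmenting path A4→B2 (+1); matched 4.
Augmenting path A6→B5 (+1); matched 5.
Augmenting path A5→B2→A4→B4 (+1); matched 6.
No augmenting path remains; maximum matching = 6.
König certificate: {A1, A2, A3, A4, A5, A6} is a vertex cover of size 6 (every listed pair touches it), so no matching can be larger.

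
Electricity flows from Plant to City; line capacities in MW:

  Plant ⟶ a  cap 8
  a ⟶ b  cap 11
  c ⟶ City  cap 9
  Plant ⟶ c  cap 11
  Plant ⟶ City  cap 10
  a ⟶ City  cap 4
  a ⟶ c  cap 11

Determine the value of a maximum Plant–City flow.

23

Augment Plant→City: bottleneck 10, flow now 10.
Augment Plant→a→City: bottleneck 4, flow now 14.
Augment Plant→c→City: bottleneck 9, flow now 23.
No augmenting path remains; maximum flow = 23.
In the residual graph, reachable from Plant: {Plant, a, b, c}.
Min-cut edges: Plant→City (10), a→City (4), c→City (9); capacity 10 + 4 + 9 = 23.
This cut is saturated, so no flow can exceed 23.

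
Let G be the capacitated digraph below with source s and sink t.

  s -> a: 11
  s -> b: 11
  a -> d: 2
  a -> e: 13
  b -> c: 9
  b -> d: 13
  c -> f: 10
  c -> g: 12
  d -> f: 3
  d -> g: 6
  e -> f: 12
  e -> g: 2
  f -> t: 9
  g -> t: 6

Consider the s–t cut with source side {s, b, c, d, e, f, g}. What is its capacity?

Edges leaving {s, b, c, d, e, f, g}: s→a (11), f→t (9), g→t (6).
Cut capacity = 11 + 9 + 6 = 26.

26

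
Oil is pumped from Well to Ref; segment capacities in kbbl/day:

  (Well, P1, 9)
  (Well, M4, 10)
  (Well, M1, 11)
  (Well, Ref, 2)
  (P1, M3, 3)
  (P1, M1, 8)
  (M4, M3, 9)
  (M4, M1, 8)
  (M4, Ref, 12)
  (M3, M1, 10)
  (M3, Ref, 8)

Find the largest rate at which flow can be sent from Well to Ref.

Augment Well→Ref: bottleneck 2, flow now 2.
Augment Well→M4→Ref: bottleneck 10, flow now 12.
Augment Well→P1→M3→Ref: bottleneck 3, flow now 15.
No augmenting path remains; maximum flow = 15.
In the residual graph, reachable from Well: {Well, P1, M1}.
Min-cut edges: Well→M4 (10), Well→Ref (2), P1→M3 (3); capacity 10 + 2 + 3 = 15.
This cut is saturated, so no flow can exceed 15.

15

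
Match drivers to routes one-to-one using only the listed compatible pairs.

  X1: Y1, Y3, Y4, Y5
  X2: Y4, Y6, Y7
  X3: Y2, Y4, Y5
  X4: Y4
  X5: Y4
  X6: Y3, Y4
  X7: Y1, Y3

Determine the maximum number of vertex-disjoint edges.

Unit-capacity flow: source→left, listed edges, right→sink; max matching = max flow.
Augmenting path X1→Y1 (+1); matched 1.
Augmenting path X2→Y4 (+1); matched 2.
Augmenting path X3→Y2 (+1); matched 3.
Augmenting path X6→Y3 (+1); matched 4.
Augmenting path X4→Y4→X2→Y6 (+1); matched 5.
Augmenting path X7→Y1→X1→Y5 (+1); matched 6.
No augmenting path remains; maximum matching = 6.
König certificate: {X1, X2, X3, X6, X7, Y4} is a vertex cover of size 6 (every listed pair touches it), so no matching can be larger.

6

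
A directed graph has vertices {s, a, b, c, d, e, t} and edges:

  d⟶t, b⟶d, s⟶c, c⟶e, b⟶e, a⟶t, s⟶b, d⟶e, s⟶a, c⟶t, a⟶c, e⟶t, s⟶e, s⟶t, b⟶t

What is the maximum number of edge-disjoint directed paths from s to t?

Assign every edge capacity 1; by Menger, the answer equals the max flow.
Path s→t (+1); total 1.
Path s→a→t (+1); total 2.
Path s→b→t (+1); total 3.
Path s→c→t (+1); total 4.
Path s→e→t (+1); total 5.
No residual s→t path; max flow = 5.
Certifying cut of size 5: {s→a, s→b, s→c, s→e, s→t}.

5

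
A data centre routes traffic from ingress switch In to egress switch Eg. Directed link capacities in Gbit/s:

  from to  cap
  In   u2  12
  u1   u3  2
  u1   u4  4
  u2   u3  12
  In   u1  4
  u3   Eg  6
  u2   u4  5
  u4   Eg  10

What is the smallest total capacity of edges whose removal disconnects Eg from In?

Augment In→u1→u3→Eg: bottleneck 2, flow now 2.
Augment In→u1→u4→Eg: bottleneck 2, flow now 4.
Augment In→u2→u3→Eg: bottleneck 4, flow now 8.
Augment In→u2→u4→Eg: bottleneck 5, flow now 13.
Augment In→u2→u3→u1→u4→Eg: bottleneck 2, flow now 15. (uses reverse residual edge)
No augmenting path remains; maximum flow = 15.
By max-flow min-cut, the minimum cut capacity equals the max flow.
In the residual graph, reachable from In: {In, u2, u3}.
Min-cut edges: In→u1 (4), u2→u4 (5), u3→Eg (6); capacity 4 + 5 + 6 = 15.

15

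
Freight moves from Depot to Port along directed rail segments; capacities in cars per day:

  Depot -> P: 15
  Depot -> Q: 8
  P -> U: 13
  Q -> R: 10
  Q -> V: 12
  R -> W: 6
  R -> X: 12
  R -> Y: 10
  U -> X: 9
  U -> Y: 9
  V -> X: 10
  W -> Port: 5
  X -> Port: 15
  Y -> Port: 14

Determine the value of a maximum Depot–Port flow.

21

Augment Depot→P→U→X→Port: bottleneck 9, flow now 9.
Augment Depot→P→U→Y→Port: bottleneck 4, flow now 13.
Augment Depot→Q→R→W→Port: bottleneck 5, flow now 18.
Augment Depot→Q→R→X→Port: bottleneck 3, flow now 21.
No augmenting path remains; maximum flow = 21.
In the residual graph, reachable from Depot: {Depot, P}.
Min-cut edges: Depot→Q (8), P→U (13); capacity 8 + 13 = 21.
This cut is saturated, so no flow can exceed 21.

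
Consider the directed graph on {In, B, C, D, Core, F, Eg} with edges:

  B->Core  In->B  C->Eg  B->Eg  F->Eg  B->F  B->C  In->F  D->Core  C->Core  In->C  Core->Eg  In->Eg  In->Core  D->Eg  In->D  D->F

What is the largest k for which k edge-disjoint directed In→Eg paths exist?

6

Assign every edge capacity 1; by Menger, the answer equals the max flow.
Path In→Eg (+1); total 1.
Path In→B→Eg (+1); total 2.
Path In→C→Eg (+1); total 3.
Path In→D→Eg (+1); total 4.
Path In→Core→Eg (+1); total 5.
Path In→F→Eg (+1); total 6.
No residual In→Eg path; max flow = 6.
Certifying cut of size 6: {In→B, In→C, In→Core, In→D, In→Eg, In→F}.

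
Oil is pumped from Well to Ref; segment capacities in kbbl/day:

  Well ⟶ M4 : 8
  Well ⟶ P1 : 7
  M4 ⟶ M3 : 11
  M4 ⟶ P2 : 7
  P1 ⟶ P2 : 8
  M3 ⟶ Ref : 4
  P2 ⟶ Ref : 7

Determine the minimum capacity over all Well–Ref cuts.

11

Augment Well→M4→M3→Ref: bottleneck 4, flow now 4.
Augment Well→M4→P2→Ref: bottleneck 4, flow now 8.
Augment Well→P1→P2→Ref: bottleneck 3, flow now 11.
No augmenting path remains; maximum flow = 11.
By max-flow min-cut, the minimum cut capacity equals the max flow.
In the residual graph, reachable from Well: {Well, M4, P1, M3, P2}.
Min-cut edges: M3→Ref (4), P2→Ref (7); capacity 4 + 7 = 11.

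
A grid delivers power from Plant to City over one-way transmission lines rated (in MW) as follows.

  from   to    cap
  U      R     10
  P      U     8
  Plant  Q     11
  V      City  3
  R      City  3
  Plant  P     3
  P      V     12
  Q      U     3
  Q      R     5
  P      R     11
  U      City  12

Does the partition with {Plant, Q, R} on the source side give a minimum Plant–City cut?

Given cut capacity: 3 + 3 + 3 = 9.
Augment Plant→P→R→City: bottleneck 3, flow now 3.
Augment Plant→Q→U→City: bottleneck 3, flow now 6.
Augment Plant→Q→R→P→U→City: bottleneck 3, flow now 9. (uses reverse residual edge)
No augmenting path remains; maximum flow = 9.
Cut capacity 9 equals the max flow, so it is a minimum cut.

Yes — it is a minimum cut (capacity 9).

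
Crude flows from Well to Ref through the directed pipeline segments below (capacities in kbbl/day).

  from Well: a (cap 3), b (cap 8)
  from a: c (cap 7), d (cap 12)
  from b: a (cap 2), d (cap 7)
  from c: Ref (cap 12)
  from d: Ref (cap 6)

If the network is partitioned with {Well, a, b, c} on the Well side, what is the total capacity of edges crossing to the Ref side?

31

Edges leaving {Well, a, b, c}: a→d (12), b→d (7), c→Ref (12).
Cut capacity = 12 + 7 + 12 = 31.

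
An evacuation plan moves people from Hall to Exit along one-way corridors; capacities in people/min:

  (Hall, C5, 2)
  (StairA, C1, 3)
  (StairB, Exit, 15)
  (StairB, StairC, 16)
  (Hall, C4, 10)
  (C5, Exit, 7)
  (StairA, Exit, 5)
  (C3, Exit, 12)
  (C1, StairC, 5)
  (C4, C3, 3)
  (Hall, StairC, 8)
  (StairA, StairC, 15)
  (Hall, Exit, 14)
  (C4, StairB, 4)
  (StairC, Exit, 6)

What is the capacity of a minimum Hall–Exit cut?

Augment Hall→Exit: bottleneck 14, flow now 14.
Augment Hall→StairC→Exit: bottleneck 6, flow now 20.
Augment Hall→C5→Exit: bottleneck 2, flow now 22.
Augment Hall→C4→C3→Exit: bottleneck 3, flow now 25.
Augment Hall→C4→StairB→Exit: bottleneck 4, flow now 29.
No augmenting path remains; maximum flow = 29.
By max-flow min-cut, the minimum cut capacity equals the max flow.
In the residual graph, reachable from Hall: {Hall, C4, StairC}.
Min-cut edges: Hall→C5 (2), Hall→Exit (14), C4→C3 (3), C4→StairB (4), StairC→Exit (6); capacity 2 + 14 + 3 + 4 + 6 = 29.

29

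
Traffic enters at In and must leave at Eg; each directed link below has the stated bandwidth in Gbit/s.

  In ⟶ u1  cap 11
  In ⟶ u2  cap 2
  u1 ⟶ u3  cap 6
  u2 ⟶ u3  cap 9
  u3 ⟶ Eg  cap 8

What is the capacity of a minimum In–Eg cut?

8

Augment In→u1→u3→Eg: bottleneck 6, flow now 6.
Augment In→u2→u3→Eg: bottleneck 2, flow now 8.
No augmenting path remains; maximum flow = 8.
By max-flow min-cut, the minimum cut capacity equals the max flow.
In the residual graph, reachable from In: {In, u1}.
Min-cut edges: In→u2 (2), u1→u3 (6); capacity 2 + 6 = 8.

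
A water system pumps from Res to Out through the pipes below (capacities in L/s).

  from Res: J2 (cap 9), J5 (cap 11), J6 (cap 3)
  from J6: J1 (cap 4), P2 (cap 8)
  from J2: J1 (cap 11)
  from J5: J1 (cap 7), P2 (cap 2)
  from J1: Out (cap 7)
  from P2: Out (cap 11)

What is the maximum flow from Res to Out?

Augment Res→J6→J1→Out: bottleneck 3, flow now 3.
Augment Res→J2→J1→Out: bottleneck 4, flow now 7.
Augment Res→J5→P2→Out: bottleneck 2, flow now 9.
Augment Res→J2→J1→J6→P2→Out: bottleneck 3, flow now 12. (uses reverse residual edge)
No augmenting path remains; maximum flow = 12.
In the residual graph, reachable from Res: {Res, J2, J5, J1}.
Min-cut edges: Res→J6 (3), J5→P2 (2), J1→Out (7); capacity 3 + 2 + 7 = 12.
This cut is saturated, so no flow can exceed 12.

12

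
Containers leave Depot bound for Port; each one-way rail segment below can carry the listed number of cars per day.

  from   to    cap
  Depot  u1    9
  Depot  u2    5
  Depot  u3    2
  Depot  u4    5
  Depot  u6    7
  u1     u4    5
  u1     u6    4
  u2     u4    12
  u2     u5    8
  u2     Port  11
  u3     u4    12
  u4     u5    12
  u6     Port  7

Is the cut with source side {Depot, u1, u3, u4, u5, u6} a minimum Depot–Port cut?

Given cut capacity: 5 + 7 = 12.
Augment Depot→u2→Port: bottleneck 5, flow now 5.
Augment Depot→u6→Port: bottleneck 7, flow now 12.
No augmenting path remains; maximum flow = 12.
Cut capacity 12 equals the max flow, so it is a minimum cut.

Yes — it is a minimum cut (capacity 12).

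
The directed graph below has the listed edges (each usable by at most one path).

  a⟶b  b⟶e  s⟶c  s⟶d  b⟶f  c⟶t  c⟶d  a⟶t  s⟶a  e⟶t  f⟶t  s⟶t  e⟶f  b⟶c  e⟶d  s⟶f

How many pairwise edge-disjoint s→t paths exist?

4

Assign every edge capacity 1; by Menger, the answer equals the max flow.
Path s→t (+1); total 1.
Path s→a→t (+1); total 2.
Path s→c→t (+1); total 3.
Path s→f→t (+1); total 4.
No residual s→t path; max flow = 4.
Certifying cut of size 4: {s→a, s→c, s→f, s→t}.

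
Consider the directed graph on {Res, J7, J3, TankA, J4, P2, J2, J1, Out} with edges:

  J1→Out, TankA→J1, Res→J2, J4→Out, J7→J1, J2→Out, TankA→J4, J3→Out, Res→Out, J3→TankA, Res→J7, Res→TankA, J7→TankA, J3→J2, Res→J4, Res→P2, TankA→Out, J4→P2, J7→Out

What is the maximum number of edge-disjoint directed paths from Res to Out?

5

Assign every edge capacity 1; by Menger, the answer equals the max flow.
Path Res→Out (+1); total 1.
Path Res→J7→Out (+1); total 2.
Path Res→TankA→Out (+1); total 3.
Path Res→J4→Out (+1); total 4.
Path Res→J2→Out (+1); total 5.
No residual Res→Out path; max flow = 5.
Certifying cut of size 5: {Res→J2, Res→J4, Res→J7, Res→Out, Res→TankA}.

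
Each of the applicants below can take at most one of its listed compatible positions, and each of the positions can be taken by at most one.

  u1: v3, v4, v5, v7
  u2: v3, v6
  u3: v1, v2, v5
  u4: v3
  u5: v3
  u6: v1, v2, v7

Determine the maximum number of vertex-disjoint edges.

Unit-capacity flow: source→left, listed edges, right→sink; max matching = max flow.
Augmenting path u1→v3 (+1); matched 1.
Augmenting path u2→v6 (+1); matched 2.
Augmenting path u3→v1 (+1); matched 3.
Augmenting path u6→v2 (+1); matched 4.
Augmenting path u4→v3→u1→v4 (+1); matched 5.
No augmenting path remains; maximum matching = 5.
König certificate: {u1, u2, u3, u6, v3} is a vertex cover of size 5 (every listed pair touches it), so no matching can be larger.

5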